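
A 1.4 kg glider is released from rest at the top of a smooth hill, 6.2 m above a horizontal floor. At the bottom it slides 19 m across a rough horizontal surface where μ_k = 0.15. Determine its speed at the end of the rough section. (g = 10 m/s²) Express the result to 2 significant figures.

v = 8.2 m/s

Applying the work–energy principle:
mgh = ½mv² + μ_k m g d
W_f = μ_k mg d = (0.15)(1.4)(10)(19) = 39.90 J
½mv² = mgh − W_f = 86.800 − 39.90 = 46.900 J
v = √(2 × 46.900/1.4) = 8.185 m/s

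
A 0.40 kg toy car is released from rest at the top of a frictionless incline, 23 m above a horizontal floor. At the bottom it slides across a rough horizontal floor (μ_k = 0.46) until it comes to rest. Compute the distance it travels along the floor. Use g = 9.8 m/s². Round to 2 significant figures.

d = 50 m

Energy bookkeeping (friction removes W_f = μ_k N d):
At rest all PE has been dissipated by friction: mgh = μ_k m g d
d = h/μ_k = 23/0.46 = 50.00 m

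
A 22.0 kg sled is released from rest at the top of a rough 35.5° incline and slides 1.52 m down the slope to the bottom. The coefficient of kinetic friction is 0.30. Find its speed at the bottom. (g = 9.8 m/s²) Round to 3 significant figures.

Taking the bottom as reference, mgh = ½mv² + μ_k N L with h = L sinθ, N = mg cosθ:
mgh = mgL sinθ = (22.0)(9.8)(1.52)sin35.5° = 190.30 J
W_f = μ_k mg cosθ · L = (0.30)(22.0)(9.8)cos35.5°·1.52 = 80.04 J
½mv² = 190.30 − 80.04 = 110.26 J
v = √(2 × 110.26/22.0) = 3.166 m/s

v = 3.17 m/s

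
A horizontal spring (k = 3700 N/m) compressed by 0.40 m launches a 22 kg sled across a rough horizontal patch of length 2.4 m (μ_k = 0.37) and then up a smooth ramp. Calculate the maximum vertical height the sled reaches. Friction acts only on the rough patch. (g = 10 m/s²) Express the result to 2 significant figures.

Spring energy: E₀ = ½kx² = ½(3700)(0.40)² = 296.00 J
Friction: W_f = μ_k mg d = (0.37)(22)(10)(2.4) = 195.4 J
Energy at base of ramp: E = 296.00 − 195.4 = 100.64 J
At max height all remaining energy is PE: mgh = E ⇒ h = E/(mg) = 100.64/(22 × 10) = 0.4575 m

h = 0.46 m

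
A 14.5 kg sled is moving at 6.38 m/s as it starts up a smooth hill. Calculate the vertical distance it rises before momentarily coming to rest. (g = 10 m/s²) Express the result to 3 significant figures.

h = 2.04 m

Setting KE at the bottom equal to PE gained: ½mv² = mgh
h = v²/(2g) = 6.38²/(2 × 10) = 2.035 m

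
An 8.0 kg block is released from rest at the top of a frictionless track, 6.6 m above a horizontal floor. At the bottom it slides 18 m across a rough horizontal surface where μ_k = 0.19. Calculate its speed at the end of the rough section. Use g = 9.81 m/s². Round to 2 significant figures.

v = 7.9 m/s

Energy bookkeeping (friction removes W_f = μ_k N d):
mgh = ½mv² + μ_k m g d
W_f = μ_k mg d = (0.19)(8.0)(9.81)(18) = 268.4 J
½mv² = mgh − W_f = 517.97 − 268.4 = 249.57 J
v = √(2 × 249.57/8.0) = 7.899 m/s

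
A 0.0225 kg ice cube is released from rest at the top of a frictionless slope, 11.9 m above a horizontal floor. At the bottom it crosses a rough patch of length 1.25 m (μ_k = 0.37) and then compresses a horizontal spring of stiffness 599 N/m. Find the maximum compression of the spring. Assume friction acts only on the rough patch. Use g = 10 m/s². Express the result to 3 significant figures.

x = 0.0927 m

Initial energy: E₁ = mgh = (0.0225)(10)(11.9) = 2.6775 J
Friction removes W_f = μ_k mg d = (0.37)(0.0225)(10)(1.25) = 0.1041 J
Energy reaching the spring: E = 2.6775 − 0.1041 = 2.5734 J
At max compression ½kx² = E ⇒ x = √(2E/k) = √(2 × 2.5734/599) = 0.09270 m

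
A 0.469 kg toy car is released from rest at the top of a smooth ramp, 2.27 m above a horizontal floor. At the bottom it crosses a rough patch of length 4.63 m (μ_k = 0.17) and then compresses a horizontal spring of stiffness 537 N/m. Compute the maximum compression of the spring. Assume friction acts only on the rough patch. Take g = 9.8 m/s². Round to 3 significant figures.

x = 0.159 m

Initial energy: E₁ = mgh = (0.469)(9.8)(2.27) = 10.433 J
Friction removes W_f = μ_k mg d = (0.17)(0.469)(9.8)(4.63) = 3.618 J
Energy reaching the spring: E = 10.433 − 3.618 = 6.8157 J
At max compression ½kx² = E ⇒ x = √(2E/k) = √(2 × 6.8157/537) = 0.1593 m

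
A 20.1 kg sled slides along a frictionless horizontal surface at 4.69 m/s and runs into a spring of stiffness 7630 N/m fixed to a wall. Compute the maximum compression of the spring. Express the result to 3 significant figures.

Conservation of energy between contact and max compression: ½mv² = ½kx²
x = v√(m/k) = 4.69 × √(20.1/7630) = 0.2407 m

x = 0.241 m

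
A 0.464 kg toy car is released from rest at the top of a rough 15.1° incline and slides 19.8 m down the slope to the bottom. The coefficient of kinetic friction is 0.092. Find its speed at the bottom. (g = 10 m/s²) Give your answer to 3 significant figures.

v = 8.25 m/s

Taking the bottom as reference, mgh = ½mv² + μ_k N L with h = L sinθ, N = mg cosθ:
mgh = mgL sinθ = (0.464)(10)(19.8)sin15.1° = 23.933 J
W_f = μ_k mg cosθ · L = (0.092)(0.464)(10)cos15.1°·19.8 = 8.160 J
½mv² = 23.933 − 8.160 = 15.773 J
v = √(2 × 15.773/0.464) = 8.245 m/s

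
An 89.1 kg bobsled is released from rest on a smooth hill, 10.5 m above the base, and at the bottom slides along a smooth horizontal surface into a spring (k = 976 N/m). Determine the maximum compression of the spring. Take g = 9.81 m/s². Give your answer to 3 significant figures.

x = 4.34 m

Gravitational PE at the top equals spring PE at max compression: mgh = ½kx²
x = √(2mgh/k) = √(2 × 89.1 × 9.81 × 10.5 / 976) = 4.337 m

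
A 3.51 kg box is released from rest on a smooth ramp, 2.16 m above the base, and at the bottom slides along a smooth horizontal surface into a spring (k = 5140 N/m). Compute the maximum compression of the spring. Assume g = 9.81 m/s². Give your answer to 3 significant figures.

Gravitational PE at the top equals spring PE at max compression: mgh = ½kx²
x = √(2mgh/k) = √(2 × 3.51 × 9.81 × 2.16 / 5140) = 0.1701 m

x = 0.170 m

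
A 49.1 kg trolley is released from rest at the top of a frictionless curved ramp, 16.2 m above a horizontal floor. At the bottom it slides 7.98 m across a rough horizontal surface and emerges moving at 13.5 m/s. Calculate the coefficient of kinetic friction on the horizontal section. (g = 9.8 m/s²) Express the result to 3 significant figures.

μ_k = 0.865

Energy bookkeeping (friction removes W_f = μ_k N d):
mgh = ½mv² + μ_k m g d
mgh = 7795.1 J; ½mv² = 4474.2 J
W_f = 7795.1 − 4474.2 = 3321 J
μ_k = W_f/(mg·d) = 3321/(481.2 × 7.98) = 0.8649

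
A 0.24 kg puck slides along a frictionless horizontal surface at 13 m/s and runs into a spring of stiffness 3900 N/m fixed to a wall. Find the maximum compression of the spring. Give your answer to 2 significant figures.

x = 0.10 m

At max compression the puck is momentarily at rest: ½mv² = ½kx²
x = v√(m/k) = 13 × √(0.24/3900) = 0.1020 m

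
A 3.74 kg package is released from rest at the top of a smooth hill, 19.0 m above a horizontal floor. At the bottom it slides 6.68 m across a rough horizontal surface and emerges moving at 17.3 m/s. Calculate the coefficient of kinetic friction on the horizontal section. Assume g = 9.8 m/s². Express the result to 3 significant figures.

Energy at the top = energy at the end + work done against friction:
mgh = ½mv² + μ_k m g d
mgh = 696.39 J; ½mv² = 559.67 J
W_f = 696.39 − 559.67 = 136.7 J
μ_k = W_f/(mg·d) = 136.7/(36.65 × 6.68) = 0.5584

μ_k = 0.558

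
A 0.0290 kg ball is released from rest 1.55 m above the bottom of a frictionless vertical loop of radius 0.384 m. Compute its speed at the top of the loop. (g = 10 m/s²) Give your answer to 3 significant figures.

v = 3.95 m/s

Energy conservation: mgh = ½mv_top² + mg(2r)
v_top² = 2g(h − 2r) = 2(10)(1.55 − 0.7680) = 15.64
v_top = 3.955 m/s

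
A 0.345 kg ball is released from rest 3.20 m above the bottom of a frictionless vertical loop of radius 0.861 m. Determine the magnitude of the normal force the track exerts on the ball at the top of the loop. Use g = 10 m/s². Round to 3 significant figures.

Energy from release to top (height 2r): mgh = ½mv_top² + mg(2r)
v_top² = 2g(h − 2r) = 2(10)(3.20 − 1.722) = 29.560 m²/s²
At the top, both N and weight point toward the centre: N + mg = mv_top²/r
N = m(v_top²/r − g) = 0.345(29.560/0.861 − 10) = 8.395 N

N = 8.39 N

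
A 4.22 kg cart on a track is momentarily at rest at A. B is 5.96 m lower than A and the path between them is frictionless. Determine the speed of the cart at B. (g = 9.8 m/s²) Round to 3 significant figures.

Energy conservation between the two points: mgh = ½mv²
v = √(2gh) = √(2 × 9.8 × 5.96) = √116.82 = 10.81 m/s

v = 10.8 m/s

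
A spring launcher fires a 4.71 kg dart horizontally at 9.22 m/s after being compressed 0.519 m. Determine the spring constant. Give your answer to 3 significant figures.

k = 1490 N/m

½kx² = ½mv²
k = mv²/x² = (4.71)(9.22)²/(0.519)² = 1486 N/m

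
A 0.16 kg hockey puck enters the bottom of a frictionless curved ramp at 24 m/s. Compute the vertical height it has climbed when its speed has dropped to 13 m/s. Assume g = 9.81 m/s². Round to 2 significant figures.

Energy balance between the two points: ½mv₁² = ½mv₂² + mgh
h = (v₁² − v₂²)/(2g) = (24² − 13²)/(2 × 9.81) = 20.74 m

h = 21 m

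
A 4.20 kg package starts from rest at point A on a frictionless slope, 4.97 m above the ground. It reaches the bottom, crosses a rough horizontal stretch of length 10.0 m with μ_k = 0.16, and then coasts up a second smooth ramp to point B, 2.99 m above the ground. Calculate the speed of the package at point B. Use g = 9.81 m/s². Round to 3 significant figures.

Energy at A: mgh₁ = (4.20)(9.81)(4.97) = 204.77 J
Friction loss: W_f = μ_k mg d = 65.92 J
At B: ½mv² + mgh₂ = mgh₁ − W_f
½mv² = 204.77 − 65.92 − 123.19 = 15.657 J
v = √(2 × 15.657/4.20) = 2.730 m/s

v = 2.73 m/s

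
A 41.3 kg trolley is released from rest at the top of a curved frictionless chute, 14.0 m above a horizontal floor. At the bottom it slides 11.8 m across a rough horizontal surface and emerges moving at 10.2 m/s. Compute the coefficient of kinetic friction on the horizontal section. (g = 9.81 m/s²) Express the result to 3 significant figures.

Applying the work–energy principle:
mgh = ½mv² + μ_k m g d
mgh = 5672.1 J; ½mv² = 2148.4 J
W_f = 5672.1 − 2148.4 = 3524 J
μ_k = W_f/(mg·d) = 3524/(405.2 × 11.8) = 0.7371

μ_k = 0.737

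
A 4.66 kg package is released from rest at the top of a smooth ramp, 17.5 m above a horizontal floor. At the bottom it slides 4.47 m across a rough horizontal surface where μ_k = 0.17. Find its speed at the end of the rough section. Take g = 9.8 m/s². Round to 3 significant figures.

Energy at the top = energy at the end + work done against friction:
mgh = ½mv² + μ_k m g d
W_f = μ_k mg d = (0.17)(4.66)(9.8)(4.47) = 34.70 J
½mv² = mgh − W_f = 799.19 − 34.70 = 764.49 J
v = √(2 × 764.49/4.66) = 18.11 m/s

v = 18.1 m/s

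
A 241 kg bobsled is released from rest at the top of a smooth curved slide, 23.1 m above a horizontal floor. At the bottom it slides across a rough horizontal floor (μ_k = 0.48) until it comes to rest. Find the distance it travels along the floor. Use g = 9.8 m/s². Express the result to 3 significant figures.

d = 48.1 m

Energy bookkeeping (friction removes W_f = μ_k N d):
At rest all PE has been dissipated by friction: mgh = μ_k m g d
d = h/μ_k = 23.1/0.48 = 48.13 m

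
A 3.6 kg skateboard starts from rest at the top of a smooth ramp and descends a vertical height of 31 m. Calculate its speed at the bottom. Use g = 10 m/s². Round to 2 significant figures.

v = 25 m/s

Mechanical energy is conserved (no friction): mgh = ½mv²
v = √(2gh) = √(2 × 10 × 31) = √620.00 = 24.90 m/s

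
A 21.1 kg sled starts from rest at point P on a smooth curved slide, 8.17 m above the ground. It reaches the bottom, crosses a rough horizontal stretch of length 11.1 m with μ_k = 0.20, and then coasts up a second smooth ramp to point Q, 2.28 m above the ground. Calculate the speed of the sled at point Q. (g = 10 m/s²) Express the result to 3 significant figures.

v = 8.57 m/s

Energy at P: mgh₁ = (21.1)(10)(8.17) = 1723.9 J
Friction loss: W_f = μ_k mg d = 468.4 J
At Q: ½mv² + mgh₂ = mgh₁ − W_f
½mv² = 1723.9 − 468.4 − 481.08 = 774.37 J
v = √(2 × 774.37/21.1) = 8.567 m/s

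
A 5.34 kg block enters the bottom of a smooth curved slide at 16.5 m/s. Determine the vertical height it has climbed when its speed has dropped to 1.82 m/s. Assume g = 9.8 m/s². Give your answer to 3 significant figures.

Energy balance between the two points: ½mv₁² = ½mv₂² + mgh
h = (v₁² − v₂²)/(2g) = (16.5² − 1.82²)/(2 × 9.8) = 13.72 m

h = 13.7 m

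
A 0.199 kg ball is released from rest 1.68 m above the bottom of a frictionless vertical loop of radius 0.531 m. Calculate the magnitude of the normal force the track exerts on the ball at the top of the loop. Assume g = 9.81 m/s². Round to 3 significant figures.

Energy from release to top (height 2r): mgh = ½mv_top² + mg(2r)
v_top² = 2g(h − 2r) = 2(9.81)(1.68 − 1.062) = 12.125 m²/s²
At the top, both N and weight point toward the centre: N + mg = mv_top²/r
N = m(v_top²/r − g) = 0.199(12.125/0.531 − 9.81) = 2.592 N

N = 2.59 N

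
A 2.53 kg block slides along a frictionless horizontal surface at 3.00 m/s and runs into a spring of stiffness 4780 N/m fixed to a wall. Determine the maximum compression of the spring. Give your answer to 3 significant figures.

x = 0.0690 m

At max compression the block is momentarily at rest: ½mv² = ½kx²
x = v√(m/k) = 3.00 × √(2.53/4780) = 0.06902 m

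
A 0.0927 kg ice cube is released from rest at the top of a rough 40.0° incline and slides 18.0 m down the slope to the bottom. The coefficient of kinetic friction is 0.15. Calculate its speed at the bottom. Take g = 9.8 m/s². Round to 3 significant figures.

v = 13.6 m/s

Work–energy: mg(L sinθ) − μ_k(mg cosθ)L = ½mv²
mgh = mgL sinθ = (0.0927)(9.8)(18.0)sin40.0° = 10.511 J
W_f = μ_k mg cosθ · L = (0.15)(0.0927)(9.8)cos40.0°·18.0 = 1.879 J
½mv² = 10.511 − 1.879 = 8.6321 J
v = √(2 × 8.6321/0.0927) = 13.65 m/s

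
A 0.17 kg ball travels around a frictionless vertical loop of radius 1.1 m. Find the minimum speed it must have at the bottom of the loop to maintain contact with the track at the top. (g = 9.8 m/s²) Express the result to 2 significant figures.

At the top: mg = mv_top²/r ⇒ v_top² = gr = 10.78 m²/s²
Energy from bottom to top (height 2r): ½mv_bot² = ½mv_top² + mg(2r)
v_bot² = gr + 4gr = 5gr = 53.90
v_bot = √(5gr) = 7.342 m/s

v = 7.3 m/s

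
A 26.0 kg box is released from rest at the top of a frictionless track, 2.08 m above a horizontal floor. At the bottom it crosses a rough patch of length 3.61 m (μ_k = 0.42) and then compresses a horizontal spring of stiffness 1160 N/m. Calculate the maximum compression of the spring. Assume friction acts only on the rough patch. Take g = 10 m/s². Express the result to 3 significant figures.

x = 0.503 m

Initial energy: E₁ = mgh = (26.0)(10)(2.08) = 540.80 J
Friction removes W_f = μ_k mg d = (0.42)(26.0)(10)(3.61) = 394.2 J
Energy reaching the spring: E = 540.80 − 394.2 = 146.59 J
At max compression ½kx² = E ⇒ x = √(2E/k) = √(2 × 146.59/1160) = 0.5027 m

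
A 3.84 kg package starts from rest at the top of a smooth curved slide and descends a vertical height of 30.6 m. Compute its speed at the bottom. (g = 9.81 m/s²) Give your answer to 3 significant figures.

Equating total energy at the two states: mgh = ½mv²
v = √(2gh) = √(2 × 9.81 × 30.6) = √600.37 = 24.50 m/s

v = 24.5 m/s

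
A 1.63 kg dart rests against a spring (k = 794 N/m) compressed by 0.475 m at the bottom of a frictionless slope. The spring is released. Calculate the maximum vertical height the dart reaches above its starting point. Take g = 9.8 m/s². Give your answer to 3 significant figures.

h = 5.61 m

Energy conservation from release to the highest point: ½kx² = mgh
h = kx²/(2mg) = (794)(0.475)²/(2 × 1.63 × 9.8) = 5.607 m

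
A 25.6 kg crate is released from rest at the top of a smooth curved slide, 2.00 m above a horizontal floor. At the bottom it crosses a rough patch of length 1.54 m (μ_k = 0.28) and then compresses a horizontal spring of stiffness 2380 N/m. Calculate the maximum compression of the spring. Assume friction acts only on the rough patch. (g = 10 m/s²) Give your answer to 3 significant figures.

x = 0.581 m

Initial energy: E₁ = mgh = (25.6)(10)(2.00) = 512.00 J
Friction removes W_f = μ_k mg d = (0.28)(25.6)(10)(1.54) = 110.4 J
Energy reaching the spring: E = 512.00 − 110.4 = 401.61 J
At max compression ½kx² = E ⇒ x = √(2E/k) = √(2 × 401.61/2380) = 0.5809 m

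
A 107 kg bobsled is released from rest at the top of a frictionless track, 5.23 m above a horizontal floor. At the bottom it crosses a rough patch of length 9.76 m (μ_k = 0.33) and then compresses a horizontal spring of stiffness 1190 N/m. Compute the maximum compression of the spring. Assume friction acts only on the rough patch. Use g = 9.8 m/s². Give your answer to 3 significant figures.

Initial energy: E₁ = mgh = (107)(9.8)(5.23) = 5484.2 J
Friction removes W_f = μ_k mg d = (0.33)(107)(9.8)(9.76) = 3377 J
Energy reaching the spring: E = 5484.2 − 3377 = 2106.8 J
At max compression ½kx² = E ⇒ x = √(2E/k) = √(2 × 2106.8/1190) = 1.882 m

x = 1.88 m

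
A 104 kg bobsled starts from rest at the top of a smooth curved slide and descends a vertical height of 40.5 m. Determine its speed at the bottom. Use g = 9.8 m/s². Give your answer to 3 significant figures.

Equating total energy at the two states: mgh = ½mv²
v = √(2gh) = √(2 × 9.8 × 40.5) = √793.80 = 28.17 m/s

v = 28.2 m/s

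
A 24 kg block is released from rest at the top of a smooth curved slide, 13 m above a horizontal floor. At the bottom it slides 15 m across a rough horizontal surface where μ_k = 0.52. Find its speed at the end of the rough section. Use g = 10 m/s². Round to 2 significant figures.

Energy at the top = energy at the end + work done against friction:
mgh = ½mv² + μ_k m g d
W_f = μ_k mg d = (0.52)(24)(10)(15) = 1872 J
½mv² = mgh − W_f = 3120.0 − 1872 = 1248.0 J
v = √(2 × 1248.0/24) = 10.20 m/s

v = 10 m/s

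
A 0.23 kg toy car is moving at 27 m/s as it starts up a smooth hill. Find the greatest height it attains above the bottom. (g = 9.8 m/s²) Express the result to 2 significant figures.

h = 37 m

By energy conservation, ½mv² = mgh
h = v²/(2g) = 27²/(2 × 9.8) = 37.19 m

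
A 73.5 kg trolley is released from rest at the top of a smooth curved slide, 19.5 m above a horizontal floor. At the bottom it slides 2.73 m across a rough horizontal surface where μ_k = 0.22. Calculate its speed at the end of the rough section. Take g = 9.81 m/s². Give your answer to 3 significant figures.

v = 19.3 m/s

Energy bookkeeping (friction removes W_f = μ_k N d):
mgh = ½mv² + μ_k m g d
W_f = μ_k mg d = (0.22)(73.5)(9.81)(2.73) = 433.1 J
½mv² = mgh − W_f = 14060 − 433.1 = 13627 J
v = √(2 × 13627/73.5) = 19.26 m/s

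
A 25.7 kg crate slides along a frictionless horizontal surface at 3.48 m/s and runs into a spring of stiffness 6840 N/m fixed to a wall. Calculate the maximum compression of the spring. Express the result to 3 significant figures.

x = 0.213 m

At max compression the crate is momentarily at rest: ½mv² = ½kx²
x = v√(m/k) = 3.48 × √(25.7/6840) = 0.2133 m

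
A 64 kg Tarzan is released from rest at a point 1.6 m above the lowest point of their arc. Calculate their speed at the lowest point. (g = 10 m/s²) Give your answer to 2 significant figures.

By conservation of mechanical energy, mgh = ½mv²
v = √(2gh) = √(2 × 10 × 1.6) = √32.000 = 5.657 m/s

v = 5.7 m/s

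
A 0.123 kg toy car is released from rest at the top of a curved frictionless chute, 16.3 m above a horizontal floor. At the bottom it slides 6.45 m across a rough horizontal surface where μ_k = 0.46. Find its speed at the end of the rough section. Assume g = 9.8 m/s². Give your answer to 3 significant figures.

Energy at the top = energy at the end + work done against friction:
mgh = ½mv² + μ_k m g d
W_f = μ_k mg d = (0.46)(0.123)(9.8)(6.45) = 3.576 J
½mv² = mgh − W_f = 19.648 − 3.576 = 16.072 J
v = √(2 × 16.072/0.123) = 16.17 m/s

v = 16.2 m/s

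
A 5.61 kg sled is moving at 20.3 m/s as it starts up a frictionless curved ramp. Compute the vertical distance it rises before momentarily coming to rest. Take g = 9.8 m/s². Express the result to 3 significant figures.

h = 21.0 m

Setting KE at the bottom equal to PE gained: ½mv² = mgh
h = v²/(2g) = 20.3²/(2 × 9.8) = 21.02 m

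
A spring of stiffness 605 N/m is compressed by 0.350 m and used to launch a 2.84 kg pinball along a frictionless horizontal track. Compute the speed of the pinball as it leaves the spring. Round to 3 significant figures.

The pinball leaves the spring when the spring is at natural length, so ½kx² = ½mv²
v = x√(k/m) = 0.350 × √(605/2.84) = 5.108 m/s

v = 5.11 m/s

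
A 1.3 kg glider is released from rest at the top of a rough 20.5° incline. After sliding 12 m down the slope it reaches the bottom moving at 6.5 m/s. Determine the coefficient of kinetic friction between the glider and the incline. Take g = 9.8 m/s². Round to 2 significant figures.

Energy balance down the incline: mg L sinθ − ½mv² = μ_k (mg cosθ) L
mgL sinθ = 53.540 J; ½mv² = 27.463 J
W_f = 53.540 − 27.463 = 26.08 J
μ_k = W_f/(mg cosθ · L) = 26.08/(11.93 × 12) = 0.1821

μ_k = 0.18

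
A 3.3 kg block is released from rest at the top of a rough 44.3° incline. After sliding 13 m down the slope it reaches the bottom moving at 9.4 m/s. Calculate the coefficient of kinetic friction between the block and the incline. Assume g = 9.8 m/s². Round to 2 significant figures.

μ_k = 0.49

Energy balance down the incline: mg L sinθ − ½mv² = μ_k (mg cosθ) L
mgL sinθ = 293.63 J; ½mv² = 145.79 J
W_f = 293.63 − 145.79 = 147.8 J
μ_k = W_f/(mg cosθ · L) = 147.8/(23.15 × 13) = 0.4913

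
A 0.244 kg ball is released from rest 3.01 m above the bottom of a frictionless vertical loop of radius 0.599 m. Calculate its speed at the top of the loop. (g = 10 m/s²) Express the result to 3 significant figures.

v = 6.02 m/s

Energy conservation: mgh = ½mv_top² + mg(2r)
v_top² = 2g(h − 2r) = 2(10)(3.01 − 1.198) = 36.24
v_top = 6.020 m/s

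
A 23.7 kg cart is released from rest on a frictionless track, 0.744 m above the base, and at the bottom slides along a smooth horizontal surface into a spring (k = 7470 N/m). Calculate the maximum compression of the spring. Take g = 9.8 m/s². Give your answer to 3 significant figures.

Gravitational PE at the top equals spring PE at max compression: mgh = ½kx²
x = √(2mgh/k) = √(2 × 23.7 × 9.8 × 0.744 / 7470) = 0.2151 m

x = 0.215 m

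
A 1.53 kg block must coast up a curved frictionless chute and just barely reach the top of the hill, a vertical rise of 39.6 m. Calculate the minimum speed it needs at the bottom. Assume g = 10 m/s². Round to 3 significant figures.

At the top it is momentarily at rest, so all KE converts to PE: ½mv² = mgh
v = √(2gh) = √(2 × 10 × 39.6) = 28.14 m/s

v = 28.1 m/s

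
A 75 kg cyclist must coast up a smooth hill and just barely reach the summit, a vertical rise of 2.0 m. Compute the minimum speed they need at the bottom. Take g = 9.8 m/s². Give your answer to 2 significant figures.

At the top they are momentarily at rest, so all KE converts to PE: ½mv² = mgh
v = √(2gh) = √(2 × 9.8 × 2.0) = 6.261 m/s

v = 6.3 m/s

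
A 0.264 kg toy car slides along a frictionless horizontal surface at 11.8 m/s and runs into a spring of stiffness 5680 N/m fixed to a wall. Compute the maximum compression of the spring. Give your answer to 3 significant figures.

x = 0.0804 m

All KE is stored as spring PE at maximum compression: ½mv² = ½kx²
x = v√(m/k) = 11.8 × √(0.264/5680) = 0.08045 m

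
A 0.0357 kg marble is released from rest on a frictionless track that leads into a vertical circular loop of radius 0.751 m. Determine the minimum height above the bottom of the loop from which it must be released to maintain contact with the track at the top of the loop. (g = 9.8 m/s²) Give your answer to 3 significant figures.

h = 1.88 m

At the top, for minimum speed gravity alone supplies the centripetal force: mg = mv_top²/r ⇒ v_top² = gr = 7.360 m²/s²
Energy conservation from release height h to the top (height 2r): mgh = ½mv_top² + mg(2r)
h = v_top²/(2g) + 2r = r/2 + 2r = 5r/2 = 1.877 m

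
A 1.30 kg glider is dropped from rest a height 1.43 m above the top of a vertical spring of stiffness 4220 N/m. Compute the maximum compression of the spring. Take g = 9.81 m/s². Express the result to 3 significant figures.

x = 0.0960 m

Let x be the compression. The total drop is H + x, and the glider is instantaneously at rest at max compression, so energy conservation gives:
mg(H + x) = ½kx²
½(4220)x² − (1.30)(9.81)x − (1.30)(9.81)(1.43) = 0
2110x² − 12.75x − 18.24 = 0
x = [12.75 + √(162.6 + 153919)]/(2 × 2110) = 0.09604 m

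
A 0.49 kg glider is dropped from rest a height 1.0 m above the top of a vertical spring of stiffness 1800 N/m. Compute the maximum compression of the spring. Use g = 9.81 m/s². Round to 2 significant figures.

x = 0.076 m

Measuring PE from the top of the relaxed spring, at max compression the glider has dropped H + x with zero KE, so:
mg(H + x) = ½kx²
½(1800)x² − (0.49)(9.81)x − (0.49)(9.81)(1.0) = 0
900.0x² − 4.807x − 4.807 = 0
x = [4.807 + √(23.11 + 17305)]/(2 × 900.0) = 0.07580 m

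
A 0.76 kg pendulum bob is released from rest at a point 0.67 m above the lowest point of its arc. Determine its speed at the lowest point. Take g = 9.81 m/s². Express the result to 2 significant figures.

Equating total energy at the two states: mgh = ½mv²
v = √(2gh) = √(2 × 9.81 × 0.67) = √13.145 = 3.626 m/s

v = 3.6 m/s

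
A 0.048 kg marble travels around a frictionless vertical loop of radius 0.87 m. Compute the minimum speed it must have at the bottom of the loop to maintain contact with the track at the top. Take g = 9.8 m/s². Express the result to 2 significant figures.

v = 6.5 m/s

At the top: mg = mv_top²/r ⇒ v_top² = gr = 8.526 m²/s²
Energy from bottom to top (height 2r): ½mv_bot² = ½mv_top² + mg(2r)
v_bot² = gr + 4gr = 5gr = 42.63
v_bot = √(5gr) = 6.529 m/s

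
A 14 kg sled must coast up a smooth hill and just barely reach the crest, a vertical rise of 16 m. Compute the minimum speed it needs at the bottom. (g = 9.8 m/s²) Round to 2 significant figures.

At the top it is momentarily at rest, so all KE converts to PE: ½mv² = mgh
v = √(2gh) = √(2 × 9.8 × 16) = 17.71 m/s

v = 18 m/s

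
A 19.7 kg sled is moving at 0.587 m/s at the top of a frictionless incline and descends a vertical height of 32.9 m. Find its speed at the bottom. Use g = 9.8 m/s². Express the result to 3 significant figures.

v = 25.4 m/s

By conservation of mechanical energy, ½mv₀² + mgh = ½mv²
The mass cancels from both sides.
v² = v₀² + 2gh = (0.587)² + 2(9.8)(32.9) = 645.18
v = √645.18 = 25.40 m/s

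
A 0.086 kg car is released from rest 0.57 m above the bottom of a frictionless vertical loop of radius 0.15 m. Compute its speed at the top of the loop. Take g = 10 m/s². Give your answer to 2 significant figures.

Energy conservation: mgh = ½mv_top² + mg(2r)
v_top² = 2g(h − 2r) = 2(10)(0.57 − 0.3000) = 5.400
v_top = 2.324 m/s

v = 2.3 m/s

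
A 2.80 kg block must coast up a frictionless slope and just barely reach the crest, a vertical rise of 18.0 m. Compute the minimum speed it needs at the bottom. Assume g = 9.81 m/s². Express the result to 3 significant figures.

v = 18.8 m/s

At the top it is momentarily at rest, so all KE converts to PE: ½mv² = mgh
v = √(2gh) = √(2 × 9.81 × 18.0) = 18.79 m/s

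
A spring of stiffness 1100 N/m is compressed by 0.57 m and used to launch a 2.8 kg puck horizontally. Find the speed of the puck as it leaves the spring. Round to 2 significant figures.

The puck leaves the spring when the spring is at natural length, so ½kx² = ½mv²
v = x√(k/m) = 0.57 × √(1100/2.8) = 11.30 m/s

v = 11 m/s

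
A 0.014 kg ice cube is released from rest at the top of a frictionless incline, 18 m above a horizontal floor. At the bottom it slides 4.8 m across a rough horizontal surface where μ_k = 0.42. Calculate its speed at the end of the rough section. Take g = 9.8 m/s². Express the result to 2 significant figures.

v = 18 m/s

Energy at the top = energy at the end + work done against friction:
mgh = ½mv² + μ_k m g d
W_f = μ_k mg d = (0.42)(0.014)(9.8)(4.8) = 0.2766 J
½mv² = mgh − W_f = 2.4696 − 0.2766 = 2.1930 J
v = √(2 × 2.1930/0.014) = 17.70 m/s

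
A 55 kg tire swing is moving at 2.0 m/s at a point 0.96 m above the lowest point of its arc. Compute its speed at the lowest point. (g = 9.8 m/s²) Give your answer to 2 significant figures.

v = 4.8 m/s

Mechanical energy is conserved (no friction): ½mv₀² + mgh = ½mv²
The mass cancels from both sides.
v² = v₀² + 2gh = (2.0)² + 2(9.8)(0.96) = 22.816
v = √22.816 = 4.777 m/s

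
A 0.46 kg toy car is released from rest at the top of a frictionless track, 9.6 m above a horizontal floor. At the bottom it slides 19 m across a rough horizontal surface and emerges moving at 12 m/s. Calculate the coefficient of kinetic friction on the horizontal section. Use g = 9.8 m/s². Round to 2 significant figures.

μ_k = 0.12

Energy bookkeeping (friction removes W_f = μ_k N d):
mgh = ½mv² + μ_k m g d
mgh = 43.277 J; ½mv² = 33.120 J
W_f = 43.277 − 33.120 = 10.16 J
μ_k = W_f/(mg·d) = 10.16/(4.508 × 19) = 0.1186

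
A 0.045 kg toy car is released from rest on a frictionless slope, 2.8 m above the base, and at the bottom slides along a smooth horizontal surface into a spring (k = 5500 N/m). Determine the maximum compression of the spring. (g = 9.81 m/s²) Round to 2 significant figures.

Gravitational PE at the top equals spring PE at max compression: mgh = ½kx²
x = √(2mgh/k) = √(2 × 0.045 × 9.81 × 2.8 / 5500) = 0.02120 m

x = 0.021 m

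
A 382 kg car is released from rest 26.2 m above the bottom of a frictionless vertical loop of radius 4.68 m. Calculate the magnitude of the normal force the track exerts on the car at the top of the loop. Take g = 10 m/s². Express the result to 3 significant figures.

N = 23700 N

Energy from release to top (height 2r): mgh = ½mv_top² + mg(2r)
v_top² = 2g(h − 2r) = 2(10)(26.2 − 9.360) = 336.80 m²/s²
At the top, both N and weight point toward the centre: N + mg = mv_top²/r
N = m(v_top²/r − g) = 382(336.80/4.68 − 10) = 23671 N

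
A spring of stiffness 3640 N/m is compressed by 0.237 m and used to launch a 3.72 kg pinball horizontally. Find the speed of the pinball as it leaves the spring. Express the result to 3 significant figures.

v = 7.41 m/s

The pinball leaves the spring when the spring is at natural length, so ½kx² = ½mv²
v = x√(k/m) = 0.237 × √(3640/3.72) = 7.414 m/s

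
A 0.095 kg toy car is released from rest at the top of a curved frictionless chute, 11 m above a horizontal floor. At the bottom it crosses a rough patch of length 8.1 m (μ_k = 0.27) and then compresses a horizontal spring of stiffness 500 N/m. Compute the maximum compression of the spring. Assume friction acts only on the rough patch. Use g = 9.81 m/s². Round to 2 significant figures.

x = 0.18 m

Initial energy: E₁ = mgh = (0.095)(9.81)(11) = 10.251 J
Friction removes W_f = μ_k mg d = (0.27)(0.095)(9.81)(8.1) = 2.038 J
Energy reaching the spring: E = 10.251 − 2.038 = 8.2133 J
At max compression ½kx² = E ⇒ x = √(2E/k) = √(2 × 8.2133/500) = 0.1813 m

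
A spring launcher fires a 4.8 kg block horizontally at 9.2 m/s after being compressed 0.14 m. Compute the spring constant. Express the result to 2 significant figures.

k = 21000 N/m

Energy stored in the spring equals the launch KE: ½kx² = ½mv²
k = mv²/x² = (4.8)(9.2)²/(0.14)² = 20728 N/m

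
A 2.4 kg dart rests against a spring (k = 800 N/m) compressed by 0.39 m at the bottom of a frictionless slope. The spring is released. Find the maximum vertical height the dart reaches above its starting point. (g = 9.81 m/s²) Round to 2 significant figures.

h = 2.6 m

At maximum height the dart is at rest, so ½kx² = mgh
h = kx²/(2mg) = (800)(0.39)²/(2 × 2.4 × 9.81) = 2.584 m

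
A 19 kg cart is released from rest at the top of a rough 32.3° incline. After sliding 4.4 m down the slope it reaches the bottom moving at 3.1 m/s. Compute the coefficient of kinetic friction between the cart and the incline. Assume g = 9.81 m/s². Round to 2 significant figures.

mgh = ½mv² + μ_k (mg cosθ) L, with h = L sinθ
mgL sinθ = 438.23 J; ½mv² = 91.295 J
W_f = 438.23 − 91.295 = 346.9 J
μ_k = W_f/(mg cosθ · L) = 346.9/(157.5 × 4.4) = 0.5005

μ_k = 0.50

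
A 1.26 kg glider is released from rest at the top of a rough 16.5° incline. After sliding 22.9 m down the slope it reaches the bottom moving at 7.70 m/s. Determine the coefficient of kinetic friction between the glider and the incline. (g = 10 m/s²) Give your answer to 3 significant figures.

Energy balance down the incline: mg L sinθ − ½mv² = μ_k (mg cosθ) L
mgL sinθ = 81.950 J; ½mv² = 37.353 J
W_f = 81.950 − 37.353 = 44.60 J
μ_k = W_f/(mg cosθ · L) = 44.60/(12.08 × 22.9) = 0.1612

μ_k = 0.161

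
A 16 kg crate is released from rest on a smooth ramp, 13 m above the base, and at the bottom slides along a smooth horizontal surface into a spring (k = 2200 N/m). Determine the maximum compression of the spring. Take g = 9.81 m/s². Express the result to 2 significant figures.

Energy conservation (no friction) from release to max compression: mgh = ½kx²
x = √(2mgh/k) = √(2 × 16 × 9.81 × 13 / 2200) = 1.362 m

x = 1.4 m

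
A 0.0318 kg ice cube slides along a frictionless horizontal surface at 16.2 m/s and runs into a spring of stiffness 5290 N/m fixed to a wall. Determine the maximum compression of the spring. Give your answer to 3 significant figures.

x = 0.0397 m

At max compression the cube is momentarily at rest: ½mv² = ½kx²
x = v√(m/k) = 16.2 × √(0.0318/5290) = 0.03972 m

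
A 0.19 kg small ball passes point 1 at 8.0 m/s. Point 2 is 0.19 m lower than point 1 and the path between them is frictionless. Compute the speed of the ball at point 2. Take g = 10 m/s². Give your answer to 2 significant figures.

v = 8.2 m/s

By conservation of mechanical energy, ½mv₀² + mgh = ½mv²
v² = v₀² + 2gh = (8.0)² + 2(10)(0.19) = 67.800
v = √67.800 = 8.234 m/s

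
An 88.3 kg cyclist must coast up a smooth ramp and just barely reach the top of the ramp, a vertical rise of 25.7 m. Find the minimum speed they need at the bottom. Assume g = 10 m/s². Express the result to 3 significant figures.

v = 22.7 m/s

At the top they are momentarily at rest, so all KE converts to PE: ½mv² = mgh
v = √(2gh) = √(2 × 10 × 25.7) = 22.67 m/s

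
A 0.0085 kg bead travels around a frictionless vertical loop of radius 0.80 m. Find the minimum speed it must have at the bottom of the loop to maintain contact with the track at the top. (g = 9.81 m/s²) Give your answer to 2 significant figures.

At the top: mg = mv_top²/r ⇒ v_top² = gr = 7.848 m²/s²
Energy from bottom to top (height 2r): ½mv_bot² = ½mv_top² + mg(2r)
v_bot² = gr + 4gr = 5gr = 39.24
v_bot = √(5gr) = 6.264 m/s

v = 6.3 m/s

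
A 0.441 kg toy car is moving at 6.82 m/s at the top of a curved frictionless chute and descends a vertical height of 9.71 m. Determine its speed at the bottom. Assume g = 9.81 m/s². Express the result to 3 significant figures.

Mechanical energy is conserved (no friction): ½mv₀² + mgh = ½mv²
v² = v₀² + 2gh = (6.82)² + 2(9.81)(9.71) = 237.02
v = √237.02 = 15.40 m/s

v = 15.4 m/s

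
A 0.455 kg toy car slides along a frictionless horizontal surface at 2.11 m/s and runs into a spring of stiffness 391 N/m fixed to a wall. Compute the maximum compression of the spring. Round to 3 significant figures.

x = 0.0720 m

Conservation of energy between contact and max compression: ½mv² = ½kx²
x = v√(m/k) = 2.11 × √(0.455/391) = 0.07198 m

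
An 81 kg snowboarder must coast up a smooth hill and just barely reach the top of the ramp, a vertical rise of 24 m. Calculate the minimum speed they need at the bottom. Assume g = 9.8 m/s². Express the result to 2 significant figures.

v = 22 m/s

At the top they are momentarily at rest, so all KE converts to PE: ½mv² = mgh
v = √(2gh) = √(2 × 9.8 × 24) = 21.69 m/s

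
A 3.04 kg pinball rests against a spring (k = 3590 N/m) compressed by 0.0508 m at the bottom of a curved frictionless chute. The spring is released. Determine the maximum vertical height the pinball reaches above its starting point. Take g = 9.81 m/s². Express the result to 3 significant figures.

Energy conservation from release to the highest point: ½kx² = mgh
h = kx²/(2mg) = (3590)(0.0508)²/(2 × 3.04 × 9.81) = 0.1553 m

h = 0.155 m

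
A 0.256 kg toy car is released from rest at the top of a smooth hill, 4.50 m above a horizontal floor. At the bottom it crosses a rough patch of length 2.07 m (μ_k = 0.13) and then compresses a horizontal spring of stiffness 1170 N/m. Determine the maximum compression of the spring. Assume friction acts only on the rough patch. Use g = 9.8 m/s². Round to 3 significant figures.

Initial energy: E₁ = mgh = (0.256)(9.8)(4.50) = 11.290 J
Friction removes W_f = μ_k mg d = (0.13)(0.256)(9.8)(2.07) = 0.6751 J
Energy reaching the spring: E = 11.290 − 0.6751 = 10.614 J
At max compression ½kx² = E ⇒ x = √(2E/k) = √(2 × 10.614/1170) = 0.1347 m

x = 0.135 m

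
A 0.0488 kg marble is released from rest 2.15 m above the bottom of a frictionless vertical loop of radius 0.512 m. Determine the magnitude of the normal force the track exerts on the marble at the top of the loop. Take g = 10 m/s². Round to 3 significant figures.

Energy from release to top (height 2r): mgh = ½mv_top² + mg(2r)
v_top² = 2g(h − 2r) = 2(10)(2.15 − 1.024) = 22.520 m²/s²
At the top, both N and weight point toward the centre: N + mg = mv_top²/r
N = m(v_top²/r − g) = 0.0488(22.520/0.512 − 10) = 1.658 N

N = 1.66 N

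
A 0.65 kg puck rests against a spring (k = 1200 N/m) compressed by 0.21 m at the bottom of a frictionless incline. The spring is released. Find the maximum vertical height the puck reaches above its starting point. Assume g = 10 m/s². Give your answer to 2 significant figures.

h = 4.1 m

At maximum height the puck is at rest, so ½kx² = mgh
h = kx²/(2mg) = (1200)(0.21)²/(2 × 0.65 × 10) = 4.071 m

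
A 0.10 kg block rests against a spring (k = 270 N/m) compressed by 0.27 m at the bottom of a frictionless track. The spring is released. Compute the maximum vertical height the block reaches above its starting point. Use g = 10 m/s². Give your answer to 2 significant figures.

Energy conservation from release to the highest point: ½kx² = mgh
h = kx²/(2mg) = (270)(0.27)²/(2 × 0.10 × 10) = 9.842 m

h = 9.8 m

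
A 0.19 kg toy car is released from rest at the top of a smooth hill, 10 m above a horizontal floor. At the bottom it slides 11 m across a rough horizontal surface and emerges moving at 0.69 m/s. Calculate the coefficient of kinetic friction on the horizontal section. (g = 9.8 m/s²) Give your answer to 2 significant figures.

Energy at the top = energy at the end + work done against friction:
mgh = ½mv² + μ_k m g d
mgh = 18.620 J; ½mv² = 0.045229 J
W_f = 18.620 − 0.045229 = 18.57 J
μ_k = W_f/(mg·d) = 18.57/(1.862 × 11) = 0.9069

μ_k = 0.91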